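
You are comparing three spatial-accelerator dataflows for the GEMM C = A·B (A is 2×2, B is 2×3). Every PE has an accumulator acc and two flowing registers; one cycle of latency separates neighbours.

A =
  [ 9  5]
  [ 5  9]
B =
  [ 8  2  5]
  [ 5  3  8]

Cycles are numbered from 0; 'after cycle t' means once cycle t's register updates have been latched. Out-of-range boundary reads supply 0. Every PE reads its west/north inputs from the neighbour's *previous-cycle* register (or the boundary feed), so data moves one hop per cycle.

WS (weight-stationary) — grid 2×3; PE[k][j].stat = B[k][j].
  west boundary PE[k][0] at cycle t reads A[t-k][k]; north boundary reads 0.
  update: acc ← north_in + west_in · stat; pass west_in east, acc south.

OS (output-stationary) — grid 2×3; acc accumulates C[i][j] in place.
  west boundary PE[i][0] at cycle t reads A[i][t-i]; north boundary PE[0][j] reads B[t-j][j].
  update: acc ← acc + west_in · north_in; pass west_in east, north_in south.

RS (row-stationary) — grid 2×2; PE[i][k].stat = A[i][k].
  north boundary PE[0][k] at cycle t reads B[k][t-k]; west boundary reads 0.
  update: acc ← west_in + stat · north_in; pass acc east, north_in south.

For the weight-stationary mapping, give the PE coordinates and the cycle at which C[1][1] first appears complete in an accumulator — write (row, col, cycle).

(row, col, cycle) = (1, 1, 3)

Under WS, C[1][1] lands at PE[1][1]:
  step 0 · PE1,1: acc=0; fwd→0 fwd↓0
  step 1 · PE1,1: acc=0; fwd→0 fwd↓0
  step 2 · PE1,1: acc=33; fwd→5 fwd↓33
  step 3 · PE1,1: acc=37; fwd→9 fwd↓37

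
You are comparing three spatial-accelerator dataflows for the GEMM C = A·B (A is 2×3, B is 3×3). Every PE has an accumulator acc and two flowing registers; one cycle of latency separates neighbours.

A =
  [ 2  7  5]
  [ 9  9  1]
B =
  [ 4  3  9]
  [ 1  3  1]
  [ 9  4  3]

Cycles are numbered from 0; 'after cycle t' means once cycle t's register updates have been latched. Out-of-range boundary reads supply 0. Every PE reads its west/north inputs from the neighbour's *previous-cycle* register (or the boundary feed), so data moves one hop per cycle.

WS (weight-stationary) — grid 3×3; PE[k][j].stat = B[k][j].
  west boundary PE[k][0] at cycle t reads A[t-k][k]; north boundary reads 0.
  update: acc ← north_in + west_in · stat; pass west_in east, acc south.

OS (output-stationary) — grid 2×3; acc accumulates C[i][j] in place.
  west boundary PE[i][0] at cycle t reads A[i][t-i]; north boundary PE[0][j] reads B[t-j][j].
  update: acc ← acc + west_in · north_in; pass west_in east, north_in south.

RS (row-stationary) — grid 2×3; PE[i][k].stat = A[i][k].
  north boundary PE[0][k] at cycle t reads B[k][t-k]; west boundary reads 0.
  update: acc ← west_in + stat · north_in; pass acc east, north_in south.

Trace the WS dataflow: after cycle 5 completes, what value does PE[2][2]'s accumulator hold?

PE[2][2].acc = 93

WS on a 3×3 grid — tracing PE[2][2] and its feeders:
  step 0 · PE1,2: acc=0; fwd→0 fwd↓0
  step 0 · PE2,1: acc=0; fwd→0 fwd↓0
  step 0 · PE2,2: acc=0; fwd→0 fwd↓0
  step 1 · PE1,2: acc=0; fwd→0 fwd↓0
  step 1 · PE2,1: acc=0; fwd→0 fwd↓0
  step 1 · PE2,2: acc=0; fwd→0 fwd↓0
  step 2 · PE1,2: acc=0; fwd→0 fwd↓0
  step 2 · PE2,1: acc=0; fwd→0 fwd↓0
  step 2 · PE2,2: acc=0; fwd→0 fwd↓0
  step 3 · PE1,2: acc=25; fwd→7 fwd↓25
  step 3 · PE2,1: acc=47; fwd→5 fwd↓47
  step 3 · PE2,2: acc=0; fwd→0 fwd↓0
  step 4 · PE1,2: acc=90; fwd→9 fwd↓90
  step 4 · PE2,1: acc=58; fwd→1 fwd↓58
  step 4 · PE2,2: acc=40; fwd→5 fwd↓40
  step 5 · PE1,2: acc=0; fwd→0 fwd↓0
  step 5 · PE2,1: acc=0; fwd→0 fwd↓0
  step 5 · PE2,2: acc=93; fwd→1 fwd↓93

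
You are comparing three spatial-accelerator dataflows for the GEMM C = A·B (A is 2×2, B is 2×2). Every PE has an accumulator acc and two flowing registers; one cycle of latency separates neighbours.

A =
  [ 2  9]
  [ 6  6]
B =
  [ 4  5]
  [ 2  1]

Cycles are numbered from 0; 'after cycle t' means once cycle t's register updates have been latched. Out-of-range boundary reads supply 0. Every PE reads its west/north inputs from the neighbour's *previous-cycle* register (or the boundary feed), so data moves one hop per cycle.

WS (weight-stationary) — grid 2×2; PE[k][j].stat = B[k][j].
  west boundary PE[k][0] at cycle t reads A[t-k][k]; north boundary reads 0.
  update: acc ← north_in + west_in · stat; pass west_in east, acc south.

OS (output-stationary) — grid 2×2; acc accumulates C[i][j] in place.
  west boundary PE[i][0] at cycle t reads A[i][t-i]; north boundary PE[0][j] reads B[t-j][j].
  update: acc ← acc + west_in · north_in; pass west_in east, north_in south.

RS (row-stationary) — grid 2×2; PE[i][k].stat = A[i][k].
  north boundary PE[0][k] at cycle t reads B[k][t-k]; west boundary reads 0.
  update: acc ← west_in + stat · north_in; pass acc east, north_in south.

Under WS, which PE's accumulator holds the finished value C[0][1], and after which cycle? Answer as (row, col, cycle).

WS: C[0][1] accumulates in PE[1][1]:
  cycle 0: PE[1][1] → acc 0, east 0, south 0
  cycle 1: PE[1][1] → acc 0, east 0, south 0
  cycle 2: PE[1][1] → acc 19, east 9, south 19

(row, col, cycle) = (1, 1, 2)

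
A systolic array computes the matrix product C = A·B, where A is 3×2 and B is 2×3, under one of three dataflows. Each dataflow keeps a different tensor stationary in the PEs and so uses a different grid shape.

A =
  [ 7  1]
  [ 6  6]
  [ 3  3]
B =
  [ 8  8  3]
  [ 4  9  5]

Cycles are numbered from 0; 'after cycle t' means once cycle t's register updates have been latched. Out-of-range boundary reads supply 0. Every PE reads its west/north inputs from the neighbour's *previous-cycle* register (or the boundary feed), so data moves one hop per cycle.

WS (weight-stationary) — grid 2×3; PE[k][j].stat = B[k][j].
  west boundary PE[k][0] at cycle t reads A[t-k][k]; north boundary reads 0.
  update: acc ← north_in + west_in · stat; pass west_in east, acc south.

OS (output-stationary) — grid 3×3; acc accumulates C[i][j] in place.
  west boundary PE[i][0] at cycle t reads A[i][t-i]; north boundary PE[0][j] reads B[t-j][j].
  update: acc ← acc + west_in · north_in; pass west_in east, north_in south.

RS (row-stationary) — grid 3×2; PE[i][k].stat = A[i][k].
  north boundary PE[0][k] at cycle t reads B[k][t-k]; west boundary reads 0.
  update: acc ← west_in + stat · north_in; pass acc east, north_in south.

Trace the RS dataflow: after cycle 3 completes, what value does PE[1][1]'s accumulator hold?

PE[1][1].acc = 102

Tracing RS — 3×2 array, target PE[1][1]:
  t=0 PE[0][1]: acc=0 h=0 v=0
  t=0 PE[1][0]: acc=0 h=0 v=0
  t=0 PE[1][1]: acc=0 h=0 v=0
  t=1 PE[0][1]: acc=60 h=60 v=4
  t=1 PE[1][0]: acc=48 h=48 v=8
  t=1 PE[1][1]: acc=0 h=0 v=0
  t=2 PE[0][1]: acc=65 h=65 v=9
  t=2 PE[1][0]: acc=48 h=48 v=8
  t=2 PE[1][1]: acc=72 h=72 v=4
  t=3 PE[0][1]: acc=26 h=26 v=5
  t=3 PE[1][0]: acc=18 h=18 v=3
  t=3 PE[1][1]: acc=102 h=102 v=9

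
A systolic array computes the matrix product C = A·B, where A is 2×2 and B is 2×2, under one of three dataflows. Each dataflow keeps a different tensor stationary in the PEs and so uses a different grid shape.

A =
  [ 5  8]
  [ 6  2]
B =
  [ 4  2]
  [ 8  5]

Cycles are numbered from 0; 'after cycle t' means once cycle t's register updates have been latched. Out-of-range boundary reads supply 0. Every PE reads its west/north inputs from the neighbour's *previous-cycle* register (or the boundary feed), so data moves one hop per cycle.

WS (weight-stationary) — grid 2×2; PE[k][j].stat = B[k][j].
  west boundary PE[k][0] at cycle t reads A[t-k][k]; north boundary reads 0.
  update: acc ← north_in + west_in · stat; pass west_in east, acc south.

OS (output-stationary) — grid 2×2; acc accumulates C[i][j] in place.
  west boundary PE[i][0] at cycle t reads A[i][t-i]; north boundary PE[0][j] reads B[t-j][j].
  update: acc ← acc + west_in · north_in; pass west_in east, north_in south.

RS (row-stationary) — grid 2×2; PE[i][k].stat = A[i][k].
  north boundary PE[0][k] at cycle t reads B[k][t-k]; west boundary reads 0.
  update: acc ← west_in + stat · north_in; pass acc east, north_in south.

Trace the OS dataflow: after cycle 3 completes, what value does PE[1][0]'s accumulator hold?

PE[1][0].acc = 40

OS on a 2×2 grid — tracing PE[1][0] and its feeders:
  step 0 · PE0,0: acc=20; fwd→5 fwd↓4
  step 0 · PE1,0: acc=0; fwd→0 fwd↓0
  step 1 · PE0,0: acc=84; fwd→8 fwd↓8
  step 1 · PE1,0: acc=24; fwd→6 fwd↓4
  step 2 · PE0,0: acc=84; fwd→0 fwd↓0
  step 2 · PE1,0: acc=40; fwd→2 fwd↓8
  step 3 · PE0,0: acc=84; fwd→0 fwd↓0
  step 3 · PE1,0: acc=40; fwd→0 fwd↓0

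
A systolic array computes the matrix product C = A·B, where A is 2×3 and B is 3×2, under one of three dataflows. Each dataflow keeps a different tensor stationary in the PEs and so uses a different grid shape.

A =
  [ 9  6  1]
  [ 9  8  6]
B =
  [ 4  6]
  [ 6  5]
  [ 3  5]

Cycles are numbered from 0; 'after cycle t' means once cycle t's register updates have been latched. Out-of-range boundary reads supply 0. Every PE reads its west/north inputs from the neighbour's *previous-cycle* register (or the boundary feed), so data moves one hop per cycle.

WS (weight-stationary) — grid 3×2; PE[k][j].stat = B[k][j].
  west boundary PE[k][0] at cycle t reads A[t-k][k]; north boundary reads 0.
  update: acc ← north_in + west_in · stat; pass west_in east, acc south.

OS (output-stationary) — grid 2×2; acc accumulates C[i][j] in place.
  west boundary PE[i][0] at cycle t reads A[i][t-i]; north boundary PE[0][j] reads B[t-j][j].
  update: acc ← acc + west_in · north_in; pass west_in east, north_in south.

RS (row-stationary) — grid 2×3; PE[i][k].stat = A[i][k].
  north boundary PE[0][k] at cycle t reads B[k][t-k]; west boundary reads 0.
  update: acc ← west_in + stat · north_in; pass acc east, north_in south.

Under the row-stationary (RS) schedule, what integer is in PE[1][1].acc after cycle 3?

PE[1][1].acc = 94

RS (2×3). Following PE[1][1] plus its west/north inputs:
  after 0 — PE[0][1] acc=0, pass-E 0, pass-S 0
  after 0 — PE[1][0] acc=0, pass-E 0, pass-S 0
  after 0 — PE[1][1] acc=0, pass-E 0, pass-S 0
  after 1 — PE[0][1] acc=72, pass-E 72, pass-S 6
  after 1 — PE[1][0] acc=36, pass-E 36, pass-S 4
  after 1 — PE[1][1] acc=0, pass-E 0, pass-S 0
  after 2 — PE[0][1] acc=84, pass-E 84, pass-S 5
  after 2 — PE[1][0] acc=54, pass-E 54, pass-S 6
  after 2 — PE[1][1] acc=84, pass-E 84, pass-S 6
  after 3 — PE[0][1] acc=0, pass-E 0, pass-S 0
  after 3 — PE[1][0] acc=0, pass-E 0, pass-S 0
  after 3 — PE[1][1] acc=94, pass-E 94, pass-S 5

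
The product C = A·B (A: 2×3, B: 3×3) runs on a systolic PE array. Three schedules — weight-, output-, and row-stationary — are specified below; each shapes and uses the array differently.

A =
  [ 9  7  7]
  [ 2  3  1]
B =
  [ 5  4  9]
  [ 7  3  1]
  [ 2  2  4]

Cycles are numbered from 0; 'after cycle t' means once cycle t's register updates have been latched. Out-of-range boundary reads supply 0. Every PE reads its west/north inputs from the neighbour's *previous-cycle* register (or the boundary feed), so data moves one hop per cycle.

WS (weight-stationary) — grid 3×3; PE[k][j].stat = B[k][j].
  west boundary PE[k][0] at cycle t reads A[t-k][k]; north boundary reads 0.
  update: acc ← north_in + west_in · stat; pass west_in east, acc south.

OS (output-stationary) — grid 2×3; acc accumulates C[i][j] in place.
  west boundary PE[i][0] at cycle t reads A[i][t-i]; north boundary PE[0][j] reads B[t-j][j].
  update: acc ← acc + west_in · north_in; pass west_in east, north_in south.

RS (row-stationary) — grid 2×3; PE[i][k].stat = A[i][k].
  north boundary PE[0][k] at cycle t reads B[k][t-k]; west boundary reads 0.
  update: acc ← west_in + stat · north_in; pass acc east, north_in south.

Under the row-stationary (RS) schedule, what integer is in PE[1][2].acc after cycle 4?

PE[1][2].acc = 19

RS 2×3: PE[1][2] cycle-by-cycle (with neighbour feeds):
  t=0 PE[0][2]: acc=0 h=0 v=0
  t=0 PE[1][1]: acc=0 h=0 v=0
  t=0 PE[1][2]: acc=0 h=0 v=0
  t=1 PE[0][2]: acc=0 h=0 v=0
  t=1 PE[1][1]: acc=0 h=0 v=0
  t=1 PE[1][2]: acc=0 h=0 v=0
  t=2 PE[0][2]: acc=108 h=108 v=2
  t=2 PE[1][1]: acc=31 h=31 v=7
  t=2 PE[1][2]: acc=0 h=0 v=0
  t=3 PE[0][2]: acc=71 h=71 v=2
  t=3 PE[1][1]: acc=17 h=17 v=3
  t=3 PE[1][2]: acc=33 h=33 v=2
  t=4 PE[0][2]: acc=116 h=116 v=4
  t=4 PE[1][1]: acc=21 h=21 v=1
  t=4 PE[1][2]: acc=19 h=19 v=2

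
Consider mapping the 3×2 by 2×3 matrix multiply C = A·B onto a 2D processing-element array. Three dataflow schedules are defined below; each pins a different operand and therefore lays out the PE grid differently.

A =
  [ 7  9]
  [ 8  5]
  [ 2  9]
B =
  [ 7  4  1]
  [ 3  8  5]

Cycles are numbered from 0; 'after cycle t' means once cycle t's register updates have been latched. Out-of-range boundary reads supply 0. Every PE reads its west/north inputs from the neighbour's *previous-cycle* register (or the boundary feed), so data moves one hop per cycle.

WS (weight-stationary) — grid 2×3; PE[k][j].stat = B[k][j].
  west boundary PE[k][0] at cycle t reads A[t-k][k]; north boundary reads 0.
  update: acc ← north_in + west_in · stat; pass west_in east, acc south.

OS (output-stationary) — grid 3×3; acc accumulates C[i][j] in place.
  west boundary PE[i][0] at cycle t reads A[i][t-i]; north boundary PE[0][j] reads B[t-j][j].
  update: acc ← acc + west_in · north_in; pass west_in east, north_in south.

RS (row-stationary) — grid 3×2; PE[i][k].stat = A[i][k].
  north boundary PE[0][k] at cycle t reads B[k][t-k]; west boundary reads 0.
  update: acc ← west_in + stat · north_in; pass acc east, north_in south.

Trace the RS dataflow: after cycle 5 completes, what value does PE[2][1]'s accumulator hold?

RS 3×2: PE[2][1] cycle-by-cycle (with neighbour feeds):
  @0  [1,1]  acc 0  |  →0  ↓0
  @0  [2,0]  acc 0  |  →0  ↓0
  @0  [2,1]  acc 0  |  →0  ↓0
  @1  [1,1]  acc 0  |  →0  ↓0
  @1  [2,0]  acc 0  |  →0  ↓0
  @1  [2,1]  acc 0  |  →0  ↓0
  @2  [1,1]  acc 71  |  →71  ↓3
  @2  [2,0]  acc 14  |  →14  ↓7
  @2  [2,1]  acc 0  |  →0  ↓0
  @3  [1,1]  acc 72  |  →72  ↓8
  @3  [2,0]  acc 8  |  →8  ↓4
  @3  [2,1]  acc 41  |  →41  ↓3
  @4  [1,1]  acc 33  |  →33  ↓5
  @4  [2,0]  acc 2  |  →2  ↓1
  @4  [2,1]  acc 80  |  →80  ↓8
  @5  [1,1]  acc 0  |  →0  ↓0
  @5  [2,0]  acc 0  |  →0  ↓0
  @5  [2,1]  acc 47  |  →47  ↓5

PE[2][1].acc = 47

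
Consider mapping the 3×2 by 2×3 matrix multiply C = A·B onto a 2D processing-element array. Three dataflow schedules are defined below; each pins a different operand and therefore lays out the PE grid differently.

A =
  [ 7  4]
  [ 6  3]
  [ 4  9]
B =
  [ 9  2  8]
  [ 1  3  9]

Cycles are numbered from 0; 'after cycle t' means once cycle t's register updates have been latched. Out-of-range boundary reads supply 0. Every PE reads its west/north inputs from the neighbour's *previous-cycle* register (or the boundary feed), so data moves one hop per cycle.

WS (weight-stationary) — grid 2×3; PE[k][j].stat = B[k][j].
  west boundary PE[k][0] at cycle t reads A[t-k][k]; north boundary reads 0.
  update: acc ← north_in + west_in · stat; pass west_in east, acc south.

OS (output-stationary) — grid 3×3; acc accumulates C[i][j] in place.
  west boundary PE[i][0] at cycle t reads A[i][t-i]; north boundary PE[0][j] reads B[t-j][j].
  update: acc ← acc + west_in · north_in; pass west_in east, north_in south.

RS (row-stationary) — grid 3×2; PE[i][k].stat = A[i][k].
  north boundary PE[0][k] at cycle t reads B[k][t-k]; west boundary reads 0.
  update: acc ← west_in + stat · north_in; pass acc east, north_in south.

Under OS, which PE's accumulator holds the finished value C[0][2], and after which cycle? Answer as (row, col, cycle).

OS: C[0][2] accumulates in PE[0][2]:
  c0 r0c2: 0 / 0 / 0
  c1 r0c2: 0 / 0 / 0
  c2 r0c2: 56 / 7 / 8
  c3 r0c2: 92 / 4 / 9

(row, col, cycle) = (0, 2, 3)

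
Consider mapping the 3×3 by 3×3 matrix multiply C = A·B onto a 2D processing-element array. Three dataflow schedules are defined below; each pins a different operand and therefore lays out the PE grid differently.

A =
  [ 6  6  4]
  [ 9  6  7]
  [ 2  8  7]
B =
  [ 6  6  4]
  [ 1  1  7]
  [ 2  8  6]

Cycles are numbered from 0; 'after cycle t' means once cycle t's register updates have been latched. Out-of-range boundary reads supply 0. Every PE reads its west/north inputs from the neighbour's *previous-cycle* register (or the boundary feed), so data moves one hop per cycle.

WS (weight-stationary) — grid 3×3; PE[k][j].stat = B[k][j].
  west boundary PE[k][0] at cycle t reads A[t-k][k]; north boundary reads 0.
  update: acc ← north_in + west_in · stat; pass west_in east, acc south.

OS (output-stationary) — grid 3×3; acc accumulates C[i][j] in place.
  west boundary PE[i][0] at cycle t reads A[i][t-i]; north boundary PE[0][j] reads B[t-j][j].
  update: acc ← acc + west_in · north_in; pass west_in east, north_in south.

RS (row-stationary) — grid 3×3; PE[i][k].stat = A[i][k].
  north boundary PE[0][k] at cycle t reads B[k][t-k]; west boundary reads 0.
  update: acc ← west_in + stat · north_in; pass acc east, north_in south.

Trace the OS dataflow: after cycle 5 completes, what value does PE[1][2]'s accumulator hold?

Tracing OS — 3×3 array, target PE[1][2]:
  t=0 PE[0][2]: acc=0 h=0 v=0
  t=0 PE[1][1]: acc=0 h=0 v=0
  t=0 PE[1][2]: acc=0 h=0 v=0
  t=1 PE[0][2]: acc=0 h=0 v=0
  t=1 PE[1][1]: acc=0 h=0 v=0
  t=1 PE[1][2]: acc=0 h=0 v=0
  t=2 PE[0][2]: acc=24 h=6 v=4
  t=2 PE[1][1]: acc=54 h=9 v=6
  t=2 PE[1][2]: acc=0 h=0 v=0
  t=3 PE[0][2]: acc=66 h=6 v=7
  t=3 PE[1][1]: acc=60 h=6 v=1
  t=3 PE[1][2]: acc=36 h=9 v=4
  t=4 PE[0][2]: acc=90 h=4 v=6
  t=4 PE[1][1]: acc=116 h=7 v=8
  t=4 PE[1][2]: acc=78 h=6 v=7
  t=5 PE[0][2]: acc=90 h=0 v=0
  t=5 PE[1][1]: acc=116 h=0 v=0
  t=5 PE[1][2]: acc=120 h=7 v=6

PE[1][2].acc = 120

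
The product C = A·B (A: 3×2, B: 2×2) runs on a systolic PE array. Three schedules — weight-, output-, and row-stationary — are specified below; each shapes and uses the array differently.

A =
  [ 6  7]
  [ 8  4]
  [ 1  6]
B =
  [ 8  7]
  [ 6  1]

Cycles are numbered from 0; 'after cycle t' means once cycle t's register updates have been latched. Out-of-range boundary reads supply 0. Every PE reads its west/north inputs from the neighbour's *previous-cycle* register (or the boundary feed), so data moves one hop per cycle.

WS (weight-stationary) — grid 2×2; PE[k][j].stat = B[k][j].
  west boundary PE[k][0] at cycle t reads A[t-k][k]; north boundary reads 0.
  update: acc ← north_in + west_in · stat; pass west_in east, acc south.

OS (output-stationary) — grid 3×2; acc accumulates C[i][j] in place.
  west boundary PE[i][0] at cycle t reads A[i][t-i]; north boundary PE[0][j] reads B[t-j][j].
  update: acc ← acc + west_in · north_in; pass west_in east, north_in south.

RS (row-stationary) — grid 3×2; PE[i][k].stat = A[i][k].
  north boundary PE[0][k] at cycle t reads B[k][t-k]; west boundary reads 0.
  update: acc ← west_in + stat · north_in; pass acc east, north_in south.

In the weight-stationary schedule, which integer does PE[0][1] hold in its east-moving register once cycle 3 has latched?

WS on a 2×2 grid — tracing PE[0][1] and its feeders:
  t=0 PE[0][0]: acc=48 h=6 v=48
  t=0 PE[0][1]: acc=0 h=0 v=0
  t=1 PE[0][0]: acc=64 h=8 v=64
  t=1 PE[0][1]: acc=42 h=6 v=42
  t=2 PE[0][0]: acc=8 h=1 v=8
  t=2 PE[0][1]: acc=56 h=8 v=56
  t=3 PE[0][0]: acc=0 h=0 v=0
  t=3 PE[0][1]: acc=7 h=1 v=7

register = 1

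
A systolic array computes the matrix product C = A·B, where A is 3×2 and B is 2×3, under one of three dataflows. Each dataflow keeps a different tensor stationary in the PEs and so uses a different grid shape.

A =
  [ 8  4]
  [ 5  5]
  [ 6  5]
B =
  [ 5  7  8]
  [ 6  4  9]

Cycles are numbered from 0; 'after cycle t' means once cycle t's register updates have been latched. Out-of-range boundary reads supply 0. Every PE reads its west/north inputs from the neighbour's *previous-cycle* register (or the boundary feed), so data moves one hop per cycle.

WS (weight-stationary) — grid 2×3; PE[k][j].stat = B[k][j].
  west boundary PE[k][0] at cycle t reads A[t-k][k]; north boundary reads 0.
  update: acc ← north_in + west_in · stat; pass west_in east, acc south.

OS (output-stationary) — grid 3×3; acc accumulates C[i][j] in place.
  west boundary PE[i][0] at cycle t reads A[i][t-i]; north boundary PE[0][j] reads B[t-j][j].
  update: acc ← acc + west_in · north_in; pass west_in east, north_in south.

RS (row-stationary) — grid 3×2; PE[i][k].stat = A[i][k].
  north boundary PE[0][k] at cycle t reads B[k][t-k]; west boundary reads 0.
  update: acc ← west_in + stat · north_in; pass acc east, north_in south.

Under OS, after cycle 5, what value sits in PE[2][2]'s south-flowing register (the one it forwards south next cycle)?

OS on a 3×3 grid — tracing PE[2][2] and its feeders:
  cycle 0: PE[1][2] → acc 0, east 0, south 0
  cycle 0: PE[2][1] → acc 0, east 0, south 0
  cycle 0: PE[2][2] → acc 0, east 0, south 0
  cycle 1: PE[1][2] → acc 0, east 0, south 0
  cycle 1: PE[2][1] → acc 0, east 0, south 0
  cycle 1: PE[2][2] → acc 0, east 0, south 0
  cycle 2: PE[1][2] → acc 0, east 0, south 0
  cycle 2: PE[2][1] → acc 0, east 0, south 0
  cycle 2: PE[2][2] → acc 0, east 0, south 0
  cycle 3: PE[1][2] → acc 40, east 5, south 8
  cycle 3: PE[2][1] → acc 42, east 6, south 7
  cycle 3: PE[2][2] → acc 0, east 0, south 0
  cycle 4: PE[1][2] → acc 85, east 5, south 9
  cycle 4: PE[2][1] → acc 62, east 5, south 4
  cycle 4: PE[2][2] → acc 48, east 6, south 8
  cycle 5: PE[1][2] → acc 85, east 0, south 0
  cycle 5: PE[2][1] → acc 62, east 0, south 0
  cycle 5: PE[2][2] → acc 93, east 5, south 9

register = 9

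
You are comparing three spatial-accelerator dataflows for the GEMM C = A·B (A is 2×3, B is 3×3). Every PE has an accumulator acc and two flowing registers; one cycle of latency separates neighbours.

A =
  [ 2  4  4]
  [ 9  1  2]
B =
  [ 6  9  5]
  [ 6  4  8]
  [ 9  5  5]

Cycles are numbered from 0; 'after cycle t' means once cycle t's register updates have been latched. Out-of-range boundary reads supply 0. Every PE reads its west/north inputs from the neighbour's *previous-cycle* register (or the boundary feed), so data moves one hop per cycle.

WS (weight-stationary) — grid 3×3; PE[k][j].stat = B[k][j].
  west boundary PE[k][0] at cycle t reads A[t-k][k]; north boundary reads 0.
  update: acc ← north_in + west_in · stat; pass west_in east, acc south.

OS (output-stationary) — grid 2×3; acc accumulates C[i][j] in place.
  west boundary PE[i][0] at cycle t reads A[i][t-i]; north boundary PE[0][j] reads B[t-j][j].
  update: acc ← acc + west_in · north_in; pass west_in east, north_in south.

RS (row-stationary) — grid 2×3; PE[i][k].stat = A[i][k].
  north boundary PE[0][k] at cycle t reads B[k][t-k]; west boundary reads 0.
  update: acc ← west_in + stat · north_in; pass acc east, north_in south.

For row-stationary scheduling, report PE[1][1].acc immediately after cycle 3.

RS on a 2×3 grid — tracing PE[1][1] and its feeders:
  [0] (0,1) acc=0 (h:0 v:0)
  [0] (1,0) acc=0 (h:0 v:0)
  [0] (1,1) acc=0 (h:0 v:0)
  [1] (0,1) acc=36 (h:36 v:6)
  [1] (1,0) acc=54 (h:54 v:6)
  [1] (1,1) acc=0 (h:0 v:0)
  [2] (0,1) acc=34 (h:34 v:4)
  [2] (1,0) acc=81 (h:81 v:9)
  [2] (1,1) acc=60 (h:60 v:6)
  [3] (0,1) acc=42 (h:42 v:8)
  [3] (1,0) acc=45 (h:45 v:5)
  [3] (1,1) acc=85 (h:85 v:4)

PE[1][1].acc = 85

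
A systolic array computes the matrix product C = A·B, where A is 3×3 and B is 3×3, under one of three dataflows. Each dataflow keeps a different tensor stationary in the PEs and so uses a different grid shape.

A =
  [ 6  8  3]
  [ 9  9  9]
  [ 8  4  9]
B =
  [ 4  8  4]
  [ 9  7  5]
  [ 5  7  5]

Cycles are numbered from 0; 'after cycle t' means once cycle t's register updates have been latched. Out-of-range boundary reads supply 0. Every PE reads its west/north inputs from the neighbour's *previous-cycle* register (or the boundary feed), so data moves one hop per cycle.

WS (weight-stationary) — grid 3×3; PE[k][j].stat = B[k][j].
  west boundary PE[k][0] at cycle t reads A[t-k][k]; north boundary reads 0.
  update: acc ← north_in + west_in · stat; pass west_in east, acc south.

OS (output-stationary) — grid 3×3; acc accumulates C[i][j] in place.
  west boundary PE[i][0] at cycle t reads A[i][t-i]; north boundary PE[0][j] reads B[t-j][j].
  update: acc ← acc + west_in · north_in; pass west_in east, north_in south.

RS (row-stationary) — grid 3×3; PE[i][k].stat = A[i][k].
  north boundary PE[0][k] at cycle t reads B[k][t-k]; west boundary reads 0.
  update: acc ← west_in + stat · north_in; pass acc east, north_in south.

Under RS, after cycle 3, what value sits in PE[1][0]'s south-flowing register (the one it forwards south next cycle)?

RS 3×3: PE[1][0] cycle-by-cycle (with neighbour feeds):
  c0 r0c0: 24 / 24 / 4
  c0 r1c0: 0 / 0 / 0
  c1 r0c0: 48 / 48 / 8
  c1 r1c0: 36 / 36 / 4
  c2 r0c0: 24 / 24 / 4
  c2 r1c0: 72 / 72 / 8
  c3 r0c0: 0 / 0 / 0
  c3 r1c0: 36 / 36 / 4

register = 4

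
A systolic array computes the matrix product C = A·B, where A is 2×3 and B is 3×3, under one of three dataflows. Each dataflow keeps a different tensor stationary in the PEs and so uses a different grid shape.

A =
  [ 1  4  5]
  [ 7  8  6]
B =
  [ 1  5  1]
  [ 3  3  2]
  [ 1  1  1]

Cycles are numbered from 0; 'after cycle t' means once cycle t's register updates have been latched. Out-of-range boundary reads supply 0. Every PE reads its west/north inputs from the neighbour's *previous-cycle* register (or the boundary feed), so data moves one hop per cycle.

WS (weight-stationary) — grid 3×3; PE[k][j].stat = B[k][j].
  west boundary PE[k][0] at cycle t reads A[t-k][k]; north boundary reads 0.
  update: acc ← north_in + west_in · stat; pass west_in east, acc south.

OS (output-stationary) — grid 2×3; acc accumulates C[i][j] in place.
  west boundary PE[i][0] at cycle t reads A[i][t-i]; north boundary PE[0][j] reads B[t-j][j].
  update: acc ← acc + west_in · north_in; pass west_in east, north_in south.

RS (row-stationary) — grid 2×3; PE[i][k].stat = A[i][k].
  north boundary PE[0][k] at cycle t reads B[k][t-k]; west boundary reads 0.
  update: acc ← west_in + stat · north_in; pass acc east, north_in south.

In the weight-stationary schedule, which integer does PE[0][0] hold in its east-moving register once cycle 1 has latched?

register = 7

WS 3×3: PE[0][0] cycle-by-cycle (with neighbour feeds):
  0: (0,0).acc=1  regs=<1,1>
  1: (0,0).acc=7  regs=<7,7>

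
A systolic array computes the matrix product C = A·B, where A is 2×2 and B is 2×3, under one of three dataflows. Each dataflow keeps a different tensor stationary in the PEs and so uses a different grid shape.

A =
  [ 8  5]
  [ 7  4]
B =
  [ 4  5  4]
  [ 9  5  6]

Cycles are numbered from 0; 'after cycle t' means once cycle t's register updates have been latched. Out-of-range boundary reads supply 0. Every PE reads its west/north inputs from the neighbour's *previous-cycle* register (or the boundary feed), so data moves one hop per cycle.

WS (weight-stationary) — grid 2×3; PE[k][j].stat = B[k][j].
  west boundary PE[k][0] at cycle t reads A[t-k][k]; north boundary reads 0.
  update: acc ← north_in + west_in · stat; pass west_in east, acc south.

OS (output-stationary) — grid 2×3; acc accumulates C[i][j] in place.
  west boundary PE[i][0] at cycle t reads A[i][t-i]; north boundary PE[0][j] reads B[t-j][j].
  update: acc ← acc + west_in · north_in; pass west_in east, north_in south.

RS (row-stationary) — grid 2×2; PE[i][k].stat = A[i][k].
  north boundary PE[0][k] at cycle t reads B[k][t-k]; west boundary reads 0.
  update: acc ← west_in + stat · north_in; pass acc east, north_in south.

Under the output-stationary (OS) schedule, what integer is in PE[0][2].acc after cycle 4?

PE[0][2].acc = 62

OS on a 2×3 grid — tracing PE[0][2] and its feeders:
  cycle 0: PE[0][1] → acc 0, east 0, south 0
  cycle 0: PE[0][2] → acc 0, east 0, south 0
  cycle 1: PE[0][1] → acc 40, east 8, south 5
  cycle 1: PE[0][2] → acc 0, east 0, south 0
  cycle 2: PE[0][1] → acc 65, east 5, south 5
  cycle 2: PE[0][2] → acc 32, east 8, south 4
  cycle 3: PE[0][1] → acc 65, east 0, south 0
  cycle 3: PE[0][2] → acc 62, east 5, south 6
  cycle 4: PE[0][1] → acc 65, east 0, south 0
  cycle 4: PE[0][2] → acc 62, east 0, south 0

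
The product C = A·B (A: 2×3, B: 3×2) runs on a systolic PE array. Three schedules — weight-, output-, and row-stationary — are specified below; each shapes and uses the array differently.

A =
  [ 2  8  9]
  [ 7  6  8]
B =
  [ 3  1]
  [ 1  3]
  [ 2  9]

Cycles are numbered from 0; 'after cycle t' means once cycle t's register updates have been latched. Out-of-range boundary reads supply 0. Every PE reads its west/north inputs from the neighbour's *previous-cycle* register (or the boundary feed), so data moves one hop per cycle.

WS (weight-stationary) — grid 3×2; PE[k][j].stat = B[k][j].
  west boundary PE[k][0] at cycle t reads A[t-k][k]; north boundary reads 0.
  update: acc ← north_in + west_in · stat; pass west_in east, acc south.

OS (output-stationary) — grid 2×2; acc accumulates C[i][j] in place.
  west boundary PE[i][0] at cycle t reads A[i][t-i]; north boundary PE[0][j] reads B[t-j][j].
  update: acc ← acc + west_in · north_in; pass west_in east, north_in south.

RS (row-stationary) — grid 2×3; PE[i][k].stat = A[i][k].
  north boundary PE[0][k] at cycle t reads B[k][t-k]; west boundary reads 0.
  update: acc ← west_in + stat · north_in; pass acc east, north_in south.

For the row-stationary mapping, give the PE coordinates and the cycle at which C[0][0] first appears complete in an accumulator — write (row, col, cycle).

(row, col, cycle) = (0, 2, 2)

RS — PE[0][2] is where C[0][0] collects:
  cycle 0: PE[0][2] → acc 0, east 0, south 0
  cycle 1: PE[0][2] → acc 0, east 0, south 0
  cycle 2: PE[0][2] → acc 32, east 32, south 2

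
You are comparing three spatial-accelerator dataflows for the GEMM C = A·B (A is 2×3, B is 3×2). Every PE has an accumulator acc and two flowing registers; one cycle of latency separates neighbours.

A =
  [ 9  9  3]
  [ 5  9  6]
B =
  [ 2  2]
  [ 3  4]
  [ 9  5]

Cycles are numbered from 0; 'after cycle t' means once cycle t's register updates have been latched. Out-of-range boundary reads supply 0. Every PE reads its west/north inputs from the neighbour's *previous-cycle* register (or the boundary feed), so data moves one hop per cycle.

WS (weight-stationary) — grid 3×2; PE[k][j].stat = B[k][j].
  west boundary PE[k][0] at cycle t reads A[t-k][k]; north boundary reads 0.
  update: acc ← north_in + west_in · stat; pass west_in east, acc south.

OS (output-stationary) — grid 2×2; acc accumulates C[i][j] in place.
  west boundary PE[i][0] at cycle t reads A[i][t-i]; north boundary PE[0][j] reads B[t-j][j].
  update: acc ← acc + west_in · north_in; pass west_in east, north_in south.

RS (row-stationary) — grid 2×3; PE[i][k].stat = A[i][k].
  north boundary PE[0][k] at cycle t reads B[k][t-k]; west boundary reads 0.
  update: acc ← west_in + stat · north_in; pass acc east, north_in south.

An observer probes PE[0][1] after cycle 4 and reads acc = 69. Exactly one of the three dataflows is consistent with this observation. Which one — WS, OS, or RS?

Under WS (3×2), PE[0][1]:
  t=0 PE[0][1]: acc=0 h=0 v=0
  t=1 PE[0][1]: acc=18 h=9 v=18
  t=2 PE[0][1]: acc=10 h=5 v=10
  t=3 PE[0][1]: acc=0 h=0 v=0
  t=4 PE[0][1]: acc=0 h=0 v=0
Under OS (2×2), PE[0][1]:
  t=0 PE[0][1]: acc=0 h=0 v=0
  t=1 PE[0][1]: acc=18 h=9 v=2
  t=2 PE[0][1]: acc=54 h=9 v=4
  t=3 PE[0][1]: acc=69 h=3 v=5
  t=4 PE[0][1]: acc=69 h=0 v=0
Under RS (2×3), PE[0][1]:
  t=0 PE[0][1]: acc=0 h=0 v=0
  t=1 PE[0][1]: acc=45 h=45 v=3
  t=2 PE[0][1]: acc=54 h=54 v=4
  t=3 PE[0][1]: acc=0 h=0 v=0
  t=4 PE[0][1]: acc=0 h=0 v=0

dataflow = OS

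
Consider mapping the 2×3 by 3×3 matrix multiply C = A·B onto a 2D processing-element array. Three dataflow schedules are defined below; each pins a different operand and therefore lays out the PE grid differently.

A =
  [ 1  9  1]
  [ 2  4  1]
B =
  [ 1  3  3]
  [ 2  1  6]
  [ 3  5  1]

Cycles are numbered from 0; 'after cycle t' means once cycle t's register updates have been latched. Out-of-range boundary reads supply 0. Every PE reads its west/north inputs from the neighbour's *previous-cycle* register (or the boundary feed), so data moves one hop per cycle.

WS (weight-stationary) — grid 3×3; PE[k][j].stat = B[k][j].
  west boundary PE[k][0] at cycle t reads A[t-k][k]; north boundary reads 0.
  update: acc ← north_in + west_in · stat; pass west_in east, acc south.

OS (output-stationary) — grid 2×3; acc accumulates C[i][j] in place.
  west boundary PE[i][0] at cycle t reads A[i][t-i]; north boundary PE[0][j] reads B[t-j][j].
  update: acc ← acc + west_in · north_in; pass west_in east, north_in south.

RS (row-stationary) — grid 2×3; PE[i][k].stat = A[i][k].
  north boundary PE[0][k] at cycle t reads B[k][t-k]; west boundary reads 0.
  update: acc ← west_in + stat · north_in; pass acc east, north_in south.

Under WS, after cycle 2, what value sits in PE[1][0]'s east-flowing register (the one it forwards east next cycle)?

Tracing WS — 3×3 array, target PE[1][0]:
  t=0 PE[0][0]: acc=1 h=1 v=1
  t=0 PE[1][0]: acc=0 h=0 v=0
  t=1 PE[0][0]: acc=2 h=2 v=2
  t=1 PE[1][0]: acc=19 h=9 v=19
  t=2 PE[0][0]: acc=0 h=0 v=0
  t=2 PE[1][0]: acc=10 h=4 v=10

register = 4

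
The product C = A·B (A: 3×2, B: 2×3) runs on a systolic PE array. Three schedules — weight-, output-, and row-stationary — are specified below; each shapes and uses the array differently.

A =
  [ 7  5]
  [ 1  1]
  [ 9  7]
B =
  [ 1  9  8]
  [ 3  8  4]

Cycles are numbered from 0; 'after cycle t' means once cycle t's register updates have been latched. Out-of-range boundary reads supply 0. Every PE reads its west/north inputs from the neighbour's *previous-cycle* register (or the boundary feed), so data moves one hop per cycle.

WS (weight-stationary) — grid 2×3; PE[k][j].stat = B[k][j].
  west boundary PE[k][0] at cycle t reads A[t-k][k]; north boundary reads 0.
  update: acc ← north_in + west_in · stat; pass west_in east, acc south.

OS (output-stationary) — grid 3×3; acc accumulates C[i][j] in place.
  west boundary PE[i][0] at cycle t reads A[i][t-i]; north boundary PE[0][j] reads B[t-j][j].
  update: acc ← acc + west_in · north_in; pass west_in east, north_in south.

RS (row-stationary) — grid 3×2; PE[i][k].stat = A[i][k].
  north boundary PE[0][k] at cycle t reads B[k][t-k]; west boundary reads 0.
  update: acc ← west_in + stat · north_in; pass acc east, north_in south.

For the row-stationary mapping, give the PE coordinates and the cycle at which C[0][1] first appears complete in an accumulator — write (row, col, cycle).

RS — PE[0][1] is where C[0][1] collects:
  t=0 PE[0][1]: acc=0 h=0 v=0
  t=1 PE[0][1]: acc=22 h=22 v=3
  t=2 PE[0][1]: acc=103 h=103 v=8

(row, col, cycle) = (0, 1, 2)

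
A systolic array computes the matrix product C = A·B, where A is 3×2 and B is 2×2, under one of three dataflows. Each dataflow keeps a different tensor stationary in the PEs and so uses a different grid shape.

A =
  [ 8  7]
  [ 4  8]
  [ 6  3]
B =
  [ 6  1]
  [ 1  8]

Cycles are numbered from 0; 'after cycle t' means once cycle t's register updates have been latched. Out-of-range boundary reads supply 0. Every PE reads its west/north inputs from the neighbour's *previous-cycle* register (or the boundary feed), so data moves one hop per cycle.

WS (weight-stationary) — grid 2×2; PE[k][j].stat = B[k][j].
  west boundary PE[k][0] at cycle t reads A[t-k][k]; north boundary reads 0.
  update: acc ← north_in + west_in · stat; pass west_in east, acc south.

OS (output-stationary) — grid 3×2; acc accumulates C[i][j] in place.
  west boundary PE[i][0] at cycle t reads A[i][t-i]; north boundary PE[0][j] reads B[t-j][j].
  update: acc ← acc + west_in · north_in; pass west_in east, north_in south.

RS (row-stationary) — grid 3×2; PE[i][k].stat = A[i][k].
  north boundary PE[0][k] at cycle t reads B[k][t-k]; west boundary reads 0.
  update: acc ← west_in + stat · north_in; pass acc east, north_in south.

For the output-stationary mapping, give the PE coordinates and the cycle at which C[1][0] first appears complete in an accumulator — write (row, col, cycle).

(row, col, cycle) = (1, 0, 2)

Under OS, C[1][0] lands at PE[1][0]:
  after 0 — PE[1][0] acc=0, pass-E 0, pass-S 0
  after 1 — PE[1][0] acc=24, pass-E 4, pass-S 6
  after 2 — PE[1][0] acc=32, pass-E 8, pass-S 1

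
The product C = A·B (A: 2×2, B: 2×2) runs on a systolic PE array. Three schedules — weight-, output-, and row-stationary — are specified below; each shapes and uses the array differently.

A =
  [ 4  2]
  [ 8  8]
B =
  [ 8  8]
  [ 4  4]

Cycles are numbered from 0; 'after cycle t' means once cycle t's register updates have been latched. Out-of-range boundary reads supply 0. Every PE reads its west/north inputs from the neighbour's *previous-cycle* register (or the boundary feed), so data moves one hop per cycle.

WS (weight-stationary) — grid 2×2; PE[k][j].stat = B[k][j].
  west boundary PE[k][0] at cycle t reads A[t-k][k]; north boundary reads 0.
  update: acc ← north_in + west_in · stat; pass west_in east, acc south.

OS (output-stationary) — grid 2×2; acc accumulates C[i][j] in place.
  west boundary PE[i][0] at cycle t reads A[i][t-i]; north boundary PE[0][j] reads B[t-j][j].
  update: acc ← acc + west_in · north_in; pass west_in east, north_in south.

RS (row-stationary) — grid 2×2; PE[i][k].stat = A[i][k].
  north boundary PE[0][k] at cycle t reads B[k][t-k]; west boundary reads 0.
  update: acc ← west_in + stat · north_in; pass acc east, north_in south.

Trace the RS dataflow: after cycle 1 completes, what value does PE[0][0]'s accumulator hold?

RS (2×2). Following PE[0][0] plus its west/north inputs:
  [0] (0,0) acc=32 (h:32 v:8)
  [1] (0,0) acc=32 (h:32 v:8)

PE[0][0].acc = 32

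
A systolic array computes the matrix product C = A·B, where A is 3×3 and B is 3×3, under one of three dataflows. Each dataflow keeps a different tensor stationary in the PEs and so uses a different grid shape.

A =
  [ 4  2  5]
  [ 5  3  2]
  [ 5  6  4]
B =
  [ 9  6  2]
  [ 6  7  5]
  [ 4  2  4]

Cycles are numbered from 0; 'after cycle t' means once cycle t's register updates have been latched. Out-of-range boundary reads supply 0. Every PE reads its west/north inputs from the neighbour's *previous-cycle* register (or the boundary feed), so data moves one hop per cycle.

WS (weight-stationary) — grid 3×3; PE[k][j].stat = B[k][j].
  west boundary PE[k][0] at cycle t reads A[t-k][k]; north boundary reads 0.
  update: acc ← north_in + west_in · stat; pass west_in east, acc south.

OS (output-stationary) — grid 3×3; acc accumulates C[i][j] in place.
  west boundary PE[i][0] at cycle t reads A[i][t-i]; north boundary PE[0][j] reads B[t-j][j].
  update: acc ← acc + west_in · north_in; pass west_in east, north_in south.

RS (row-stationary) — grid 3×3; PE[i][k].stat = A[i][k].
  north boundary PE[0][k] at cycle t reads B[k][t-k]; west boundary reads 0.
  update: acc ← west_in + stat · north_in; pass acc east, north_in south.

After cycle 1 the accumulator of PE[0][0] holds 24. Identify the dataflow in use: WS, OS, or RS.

WS [3×3] PE[0][0] across cycles:
  cycle 0: PE[0][0] → acc 36, east 4, south 36
  cycle 1: PE[0][0] → acc 45, east 5, south 45
OS [3×3] PE[0][0] across cycles:
  cycle 0: PE[0][0] → acc 36, east 4, south 9
  cycle 1: PE[0][0] → acc 48, east 2, south 6
RS [3×3] PE[0][0] across cycles:
  cycle 0: PE[0][0] → acc 36, east 36, south 9
  cycle 1: PE[0][0] → acc 24, east 24, south 6

dataflow = RS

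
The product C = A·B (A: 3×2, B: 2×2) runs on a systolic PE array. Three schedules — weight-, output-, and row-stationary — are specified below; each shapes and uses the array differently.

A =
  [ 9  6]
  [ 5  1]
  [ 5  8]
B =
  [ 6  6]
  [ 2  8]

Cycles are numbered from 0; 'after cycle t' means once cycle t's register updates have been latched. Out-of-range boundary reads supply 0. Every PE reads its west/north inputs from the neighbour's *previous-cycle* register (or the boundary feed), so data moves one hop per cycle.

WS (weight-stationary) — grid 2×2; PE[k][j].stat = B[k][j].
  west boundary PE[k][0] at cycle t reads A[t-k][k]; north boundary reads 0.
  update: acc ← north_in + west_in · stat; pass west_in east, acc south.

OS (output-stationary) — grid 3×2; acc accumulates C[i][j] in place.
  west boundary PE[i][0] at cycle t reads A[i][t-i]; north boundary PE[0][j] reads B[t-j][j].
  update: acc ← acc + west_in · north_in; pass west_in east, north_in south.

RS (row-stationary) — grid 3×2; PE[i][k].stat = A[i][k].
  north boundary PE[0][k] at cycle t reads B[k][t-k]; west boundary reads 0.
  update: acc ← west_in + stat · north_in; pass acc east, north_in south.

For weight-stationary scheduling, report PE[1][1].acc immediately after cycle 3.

WS (2×2). Following PE[1][1] plus its west/north inputs:
  0: (0,1).acc=0  regs=<0,0>
  0: (1,0).acc=0  regs=<0,0>
  0: (1,1).acc=0  regs=<0,0>
  1: (0,1).acc=54  regs=<9,54>
  1: (1,0).acc=66  regs=<6,66>
  1: (1,1).acc=0  regs=<0,0>
  2: (0,1).acc=30  regs=<5,30>
  2: (1,0).acc=32  regs=<1,32>
  2: (1,1).acc=102  regs=<6,102>
  3: (0,1).acc=30  regs=<5,30>
  3: (1,0).acc=46  regs=<8,46>
  3: (1,1).acc=38  regs=<1,38>

PE[1][1].acc = 38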